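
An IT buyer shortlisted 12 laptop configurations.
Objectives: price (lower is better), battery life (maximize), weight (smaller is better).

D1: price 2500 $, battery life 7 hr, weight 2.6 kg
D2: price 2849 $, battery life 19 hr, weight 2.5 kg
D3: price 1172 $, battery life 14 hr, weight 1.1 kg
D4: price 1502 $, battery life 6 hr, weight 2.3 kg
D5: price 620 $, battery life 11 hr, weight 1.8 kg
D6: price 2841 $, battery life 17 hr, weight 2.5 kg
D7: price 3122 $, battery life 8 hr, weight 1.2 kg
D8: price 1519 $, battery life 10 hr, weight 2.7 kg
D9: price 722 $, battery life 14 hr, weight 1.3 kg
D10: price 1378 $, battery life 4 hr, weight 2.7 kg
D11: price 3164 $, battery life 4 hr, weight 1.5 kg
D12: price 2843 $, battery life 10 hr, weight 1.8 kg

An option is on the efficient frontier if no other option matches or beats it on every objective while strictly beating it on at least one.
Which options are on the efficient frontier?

D1: dominated by D3 (price 1172≤2500, battery life 14≥7, weight 1.1≤2.6).
D2: not dominated (best battery life).
D3: not dominated (best weight).
D4: dominated by D3 (price 1172≤1502, battery life 14≥6, weight 1.1≤2.3).
D5: not dominated (best price).
D6: not dominated.
D7: dominated by D3 (price 1172≤3122, battery life 14≥8, weight 1.1≤1.2).
D8: dominated by D3 (price 1172≤1519, battery life 14≥10, weight 1.1≤2.7).
D9: not dominated.
D10: dominated by D3 (price 1172≤1378, battery life 14≥4, weight 1.1≤2.7).
D11: dominated by D3 (price 1172≤3164, battery life 14≥4, weight 1.1≤1.5).
D12: dominated by D3 (price 1172≤2843, battery life 14≥10, weight 1.1≤1.8).

D2, D3, D5, D6, D9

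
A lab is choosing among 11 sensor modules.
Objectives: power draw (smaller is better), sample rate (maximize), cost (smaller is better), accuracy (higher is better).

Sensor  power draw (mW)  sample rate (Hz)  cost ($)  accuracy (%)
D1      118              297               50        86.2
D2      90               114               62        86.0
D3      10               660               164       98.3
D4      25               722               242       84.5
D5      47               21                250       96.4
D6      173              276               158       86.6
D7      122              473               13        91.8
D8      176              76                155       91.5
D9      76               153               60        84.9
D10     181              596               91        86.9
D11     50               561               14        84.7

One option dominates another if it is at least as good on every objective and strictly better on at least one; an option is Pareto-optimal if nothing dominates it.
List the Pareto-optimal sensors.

D1, D2, D3, D4, D7, D9, D10, D11

D1: not dominated.
D2: not dominated.
D3: not dominated (best power draw).
D4: not dominated (best sample rate).
D5: dominated by D3 (power draw 10≤47, sample rate 660≥21, cost 164≤250, accuracy 98.3≥96.4).
D6: dominated by D7 (power draw 122≤173, sample rate 473≥276, cost 13≤158, accuracy 91.8≥86.6).
D7: not dominated (best cost).
D8: dominated by D7 (power draw 122≤176, sample rate 473≥76, cost 13≤155, accuracy 91.8≥91.5).
D9: not dominated.
D10: not dominated.
D11: not dominated.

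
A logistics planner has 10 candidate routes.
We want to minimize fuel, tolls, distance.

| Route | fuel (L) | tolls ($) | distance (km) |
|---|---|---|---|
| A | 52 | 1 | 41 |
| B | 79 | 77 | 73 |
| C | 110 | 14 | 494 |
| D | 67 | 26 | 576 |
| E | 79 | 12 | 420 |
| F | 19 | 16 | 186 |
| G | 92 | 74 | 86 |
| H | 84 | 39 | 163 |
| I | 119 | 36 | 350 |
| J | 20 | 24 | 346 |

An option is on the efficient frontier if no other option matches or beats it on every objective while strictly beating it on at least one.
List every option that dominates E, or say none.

A

A: fuel 52≤79, tolls 1≤12, distance 41≤420 — dominates E.
Others (B, C, D, F, G, H, I, J) are each worse than E on at least one objective.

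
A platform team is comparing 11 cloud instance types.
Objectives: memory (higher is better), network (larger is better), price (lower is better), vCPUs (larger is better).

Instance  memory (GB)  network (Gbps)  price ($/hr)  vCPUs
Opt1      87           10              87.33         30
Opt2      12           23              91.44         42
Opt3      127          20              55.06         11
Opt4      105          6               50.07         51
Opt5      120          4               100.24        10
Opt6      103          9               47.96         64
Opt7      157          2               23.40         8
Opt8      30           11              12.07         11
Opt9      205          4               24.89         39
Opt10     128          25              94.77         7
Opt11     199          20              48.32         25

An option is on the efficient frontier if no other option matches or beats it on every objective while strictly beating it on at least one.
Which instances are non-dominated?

Opt1, Opt2, Opt4, Opt6, Opt7, Opt8, Opt9, Opt10, Opt11

Opt1: not dominated.
Opt2: not dominated.
Opt3: dominated by Opt11 (memory 199≥127, network 20≥20, price 48.32≤55.06, vCPUs 25≥11).
Opt4: not dominated.
Opt5: dominated by Opt3 (memory 127≥120, network 20≥4, price 55.06≤100.24, vCPUs 11≥10).
Opt6: not dominated (best vCPUs).
Opt7: not dominated.
Opt8: not dominated (best price).
Opt9: not dominated (best memory).
Opt10: not dominated (best network).
Opt11: not dominated.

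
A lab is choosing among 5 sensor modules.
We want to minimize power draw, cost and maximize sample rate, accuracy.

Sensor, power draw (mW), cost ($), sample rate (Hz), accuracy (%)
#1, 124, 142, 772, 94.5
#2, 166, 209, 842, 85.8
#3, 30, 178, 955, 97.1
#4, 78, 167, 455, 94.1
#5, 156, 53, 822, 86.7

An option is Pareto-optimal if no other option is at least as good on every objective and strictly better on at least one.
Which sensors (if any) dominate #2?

#3: power draw 30≤166, cost 178≤209, sample rate 955≥842, accuracy 97.1≥85.8 — dominates #2.
Others (#1, #4, #5) are each worse than #2 on at least one objective.

#3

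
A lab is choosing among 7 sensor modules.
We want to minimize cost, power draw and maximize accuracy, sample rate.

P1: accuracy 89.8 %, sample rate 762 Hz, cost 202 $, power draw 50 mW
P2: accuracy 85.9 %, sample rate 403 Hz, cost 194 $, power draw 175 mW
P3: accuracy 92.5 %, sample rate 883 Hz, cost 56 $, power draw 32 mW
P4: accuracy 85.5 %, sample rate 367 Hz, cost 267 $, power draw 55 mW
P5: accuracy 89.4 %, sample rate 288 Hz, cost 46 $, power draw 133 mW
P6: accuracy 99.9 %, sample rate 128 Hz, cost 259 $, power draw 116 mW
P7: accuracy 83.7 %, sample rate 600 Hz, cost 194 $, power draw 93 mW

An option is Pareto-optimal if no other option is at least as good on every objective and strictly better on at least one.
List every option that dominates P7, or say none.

P3: accuracy 92.5≥83.7, sample rate 883≥600, cost 56≤194, power draw 32≤93 — dominates P7.
Others (P1, P2, P4, P5, P6) are each worse than P7 on at least one objective.

P3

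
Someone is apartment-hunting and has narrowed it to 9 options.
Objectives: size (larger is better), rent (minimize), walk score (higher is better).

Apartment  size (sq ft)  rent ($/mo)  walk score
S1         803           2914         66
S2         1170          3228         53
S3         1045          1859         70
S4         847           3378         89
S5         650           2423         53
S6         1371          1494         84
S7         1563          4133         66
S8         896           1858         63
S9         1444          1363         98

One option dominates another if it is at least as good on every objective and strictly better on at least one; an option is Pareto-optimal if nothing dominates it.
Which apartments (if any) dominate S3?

S6: size 1371≥1045, rent 1494≤1859, walk score 84≥70 — dominates S3.
S9: size 1444≥1045, rent 1363≤1859, walk score 98≥70 — dominates S3.
Others (S1, S2, S4, S5, S7, S8) are each worse than S3 on at least one objective.

S6, S9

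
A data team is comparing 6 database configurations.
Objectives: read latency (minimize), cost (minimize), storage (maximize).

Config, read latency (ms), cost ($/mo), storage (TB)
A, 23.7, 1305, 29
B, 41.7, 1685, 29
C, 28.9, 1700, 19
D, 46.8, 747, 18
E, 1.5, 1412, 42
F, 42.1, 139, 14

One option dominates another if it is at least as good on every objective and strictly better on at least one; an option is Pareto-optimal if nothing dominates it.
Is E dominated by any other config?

A: worse on read latency (23.7 vs 1.5).
B: worse on read latency (41.7 vs 1.5).
C: worse on read latency (28.9 vs 1.5).
D: worse on read latency (46.8 vs 1.5).
F: worse on read latency (42.1 vs 1.5).
No option is at least as good as E on every objective and strictly better on one.

No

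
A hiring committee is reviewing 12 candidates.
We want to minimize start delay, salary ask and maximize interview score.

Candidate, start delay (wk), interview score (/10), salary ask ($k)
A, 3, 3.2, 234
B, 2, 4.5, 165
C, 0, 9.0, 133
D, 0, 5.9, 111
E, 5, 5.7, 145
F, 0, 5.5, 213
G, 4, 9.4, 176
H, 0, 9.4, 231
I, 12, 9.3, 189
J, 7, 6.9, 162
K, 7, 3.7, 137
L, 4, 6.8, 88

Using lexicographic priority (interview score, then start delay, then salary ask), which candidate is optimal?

First maximize interview score: best is 9.4, kept {G, H}.
Then minimize start delay: best is 0, kept {H}.

H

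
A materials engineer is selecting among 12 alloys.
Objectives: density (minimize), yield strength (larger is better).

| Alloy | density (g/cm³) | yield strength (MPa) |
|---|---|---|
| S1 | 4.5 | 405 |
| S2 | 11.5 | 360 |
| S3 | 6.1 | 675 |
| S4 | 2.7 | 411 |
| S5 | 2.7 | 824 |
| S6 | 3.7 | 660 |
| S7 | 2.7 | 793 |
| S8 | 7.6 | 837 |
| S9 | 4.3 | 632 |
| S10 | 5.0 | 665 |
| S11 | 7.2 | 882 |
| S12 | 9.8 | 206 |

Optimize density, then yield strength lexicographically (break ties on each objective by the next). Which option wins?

S5

First minimize density: best is 2.7, kept {S4, S5, S7}.
Then maximize yield strength: best is 824, kept {S5}.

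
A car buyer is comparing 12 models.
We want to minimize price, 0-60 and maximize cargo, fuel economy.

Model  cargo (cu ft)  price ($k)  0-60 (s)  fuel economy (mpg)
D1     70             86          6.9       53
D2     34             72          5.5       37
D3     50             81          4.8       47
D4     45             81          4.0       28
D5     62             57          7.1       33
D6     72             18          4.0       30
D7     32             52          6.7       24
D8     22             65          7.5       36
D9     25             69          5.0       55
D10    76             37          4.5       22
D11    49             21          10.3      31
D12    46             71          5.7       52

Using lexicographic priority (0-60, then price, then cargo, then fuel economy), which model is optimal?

First minimize 0-60: best is 4.0, kept {D4, D6}.
Then minimize price: best is 18, kept {D6}.

D6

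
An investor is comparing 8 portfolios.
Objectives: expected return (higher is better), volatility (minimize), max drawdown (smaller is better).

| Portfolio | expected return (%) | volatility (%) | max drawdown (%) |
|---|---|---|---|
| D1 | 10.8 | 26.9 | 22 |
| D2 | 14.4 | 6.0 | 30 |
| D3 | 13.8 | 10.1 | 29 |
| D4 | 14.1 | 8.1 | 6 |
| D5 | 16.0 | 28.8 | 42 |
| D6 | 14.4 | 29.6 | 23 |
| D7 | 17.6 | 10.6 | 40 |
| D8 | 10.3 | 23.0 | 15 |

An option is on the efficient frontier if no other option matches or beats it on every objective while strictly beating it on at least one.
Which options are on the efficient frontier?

D2, D4, D6, D7

D1: dominated by D4 (expected return 14.1≥10.8, volatility 8.1≤26.9, max drawdown 6≤22).
D2: not dominated (best volatility).
D3: dominated by D4 (expected return 14.1≥13.8, volatility 8.1≤10.1, max drawdown 6≤29).
D4: not dominated (best max drawdown).
D5: dominated by D7 (expected return 17.6≥16.0, volatility 10.6≤28.8, max drawdown 40≤42).
D6: not dominated.
D7: not dominated (best expected return).
D8: dominated by D4 (expected return 14.1≥10.3, volatility 8.1≤23.0, max drawdown 6≤15).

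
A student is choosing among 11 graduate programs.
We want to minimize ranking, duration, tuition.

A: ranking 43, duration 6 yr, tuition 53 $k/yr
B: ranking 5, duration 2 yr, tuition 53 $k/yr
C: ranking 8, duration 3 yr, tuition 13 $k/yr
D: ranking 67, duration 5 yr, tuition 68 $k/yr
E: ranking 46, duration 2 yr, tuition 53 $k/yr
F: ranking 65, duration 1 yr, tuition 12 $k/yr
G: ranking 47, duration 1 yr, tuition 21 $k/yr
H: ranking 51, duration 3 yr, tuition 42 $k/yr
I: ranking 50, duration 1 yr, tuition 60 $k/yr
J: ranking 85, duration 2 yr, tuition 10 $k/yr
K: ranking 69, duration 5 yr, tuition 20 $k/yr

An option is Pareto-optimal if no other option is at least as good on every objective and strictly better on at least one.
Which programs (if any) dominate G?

none

A: worse on duration (6 vs 1).
B: worse on duration (2 vs 1).
C: worse on duration (3 vs 1).
D: worse on ranking (67 vs 47).
E: worse on duration (2 vs 1).
F: worse on ranking (65 vs 47).
H: worse on ranking (51 vs 47).
I: worse on ranking (50 vs 47).
J: worse on ranking (85 vs 47).
K: worse on ranking (69 vs 47).
No option dominates G.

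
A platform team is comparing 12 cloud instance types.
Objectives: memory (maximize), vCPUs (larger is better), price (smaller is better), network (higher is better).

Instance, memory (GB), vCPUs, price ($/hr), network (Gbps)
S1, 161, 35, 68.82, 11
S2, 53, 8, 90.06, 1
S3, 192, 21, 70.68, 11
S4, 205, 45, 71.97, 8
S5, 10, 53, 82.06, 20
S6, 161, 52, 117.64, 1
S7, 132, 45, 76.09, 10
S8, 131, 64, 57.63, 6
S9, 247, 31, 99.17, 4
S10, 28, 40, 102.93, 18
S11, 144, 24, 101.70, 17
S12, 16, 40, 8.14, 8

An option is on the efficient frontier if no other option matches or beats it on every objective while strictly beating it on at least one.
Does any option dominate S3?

No

S1: worse on memory (161 vs 192).
S2: worse on memory (53 vs 192).
S4: worse on price (71.97 vs 70.68).
S5: worse on memory (10 vs 192).
S6: worse on memory (161 vs 192).
S7: worse on memory (132 vs 192).
S8: worse on memory (131 vs 192).
S9: worse on price (99.17 vs 70.68).
S10: worse on memory (28 vs 192).
S11: worse on memory (144 vs 192).
S12: worse on memory (16 vs 192).
No option is at least as good as S3 on every objective and strictly better on one.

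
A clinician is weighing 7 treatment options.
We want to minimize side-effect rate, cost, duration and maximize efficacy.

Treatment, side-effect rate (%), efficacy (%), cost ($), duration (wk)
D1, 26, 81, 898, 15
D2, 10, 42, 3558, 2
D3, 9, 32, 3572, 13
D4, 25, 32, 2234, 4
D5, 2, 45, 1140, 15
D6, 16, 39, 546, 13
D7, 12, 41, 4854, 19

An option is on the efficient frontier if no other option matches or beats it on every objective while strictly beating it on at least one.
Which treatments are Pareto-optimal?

D1: not dominated (best efficacy).
D2: not dominated (best duration).
D3: not dominated.
D4: not dominated.
D5: not dominated (best side-effect rate).
D6: not dominated (best cost).
D7: dominated by D2 (side-effect rate 10≤12, efficacy 42≥41, cost 3558≤4854, duration 2≤19).

D1, D2, D3, D4, D5, D6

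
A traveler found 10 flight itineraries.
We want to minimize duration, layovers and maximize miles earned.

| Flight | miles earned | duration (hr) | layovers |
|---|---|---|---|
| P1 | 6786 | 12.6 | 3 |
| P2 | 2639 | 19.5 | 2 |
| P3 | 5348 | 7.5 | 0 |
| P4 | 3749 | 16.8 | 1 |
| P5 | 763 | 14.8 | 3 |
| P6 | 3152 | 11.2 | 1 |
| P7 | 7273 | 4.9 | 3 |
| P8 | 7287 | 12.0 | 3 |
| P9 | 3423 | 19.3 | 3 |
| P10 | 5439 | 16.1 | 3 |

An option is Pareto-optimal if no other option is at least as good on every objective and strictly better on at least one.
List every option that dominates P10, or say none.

P1, P7, P8

P1: miles earned 6786≥5439, duration 12.6≤16.1, layovers 3≤3 — dominates P10.
P7: miles earned 7273≥5439, duration 4.9≤16.1, layovers 3≤3 — dominates P10.
P8: miles earned 7287≥5439, duration 12.0≤16.1, layovers 3≤3 — dominates P10.
Others (P2, P3, P4, P5, P6, P9) are each worse than P10 on at least one objective.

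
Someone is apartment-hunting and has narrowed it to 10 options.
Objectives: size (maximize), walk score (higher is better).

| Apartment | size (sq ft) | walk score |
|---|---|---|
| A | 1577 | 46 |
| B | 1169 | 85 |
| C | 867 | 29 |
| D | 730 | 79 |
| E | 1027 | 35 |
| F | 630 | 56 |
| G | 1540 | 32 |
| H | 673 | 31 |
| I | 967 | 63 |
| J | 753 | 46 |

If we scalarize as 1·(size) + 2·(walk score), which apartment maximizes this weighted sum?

A: 1·1577 + 2·46 = 1669
B: 1·1169 + 2·85 = 1339
C: 1·867 + 2·29 = 925
D: 1·730 + 2·79 = 888
E: 1·1027 + 2·35 = 1097
F: 1·630 + 2·56 = 742
G: 1·1540 + 2·32 = 1604
H: 1·673 + 2·31 = 735
I: 1·967 + 2·63 = 1093
J: 1·753 + 2·46 = 845
Highest: A at 1669.

A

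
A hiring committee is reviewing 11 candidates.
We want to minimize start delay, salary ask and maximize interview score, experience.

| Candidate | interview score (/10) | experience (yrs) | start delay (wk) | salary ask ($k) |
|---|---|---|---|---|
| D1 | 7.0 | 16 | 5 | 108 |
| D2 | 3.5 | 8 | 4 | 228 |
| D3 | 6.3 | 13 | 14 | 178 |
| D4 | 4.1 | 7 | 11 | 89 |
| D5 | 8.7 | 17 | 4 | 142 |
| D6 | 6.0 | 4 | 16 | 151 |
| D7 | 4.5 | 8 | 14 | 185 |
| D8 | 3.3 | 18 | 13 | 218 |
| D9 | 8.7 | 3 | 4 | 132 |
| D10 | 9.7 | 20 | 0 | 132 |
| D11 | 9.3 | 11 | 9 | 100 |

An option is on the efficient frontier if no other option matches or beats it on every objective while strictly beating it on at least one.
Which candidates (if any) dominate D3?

D1, D5, D10

D1: interview score 7.0≥6.3, experience 16≥13, start delay 5≤14, salary ask 108≤178 — dominates D3.
D5: interview score 8.7≥6.3, experience 17≥13, start delay 4≤14, salary ask 142≤178 — dominates D3.
D10: interview score 9.7≥6.3, experience 20≥13, start delay 0≤14, salary ask 132≤178 — dominates D3.
Others (D2, D4, D6, D7, D8, D9, D11) are each worse than D3 on at least one objective.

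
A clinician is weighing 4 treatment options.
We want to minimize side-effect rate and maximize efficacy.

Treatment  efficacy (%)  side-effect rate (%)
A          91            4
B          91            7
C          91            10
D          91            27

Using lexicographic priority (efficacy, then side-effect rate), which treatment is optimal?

First maximize efficacy: best is 91, kept {A, B, C, D}.
Then minimize side-effect rate: best is 4, kept {A}.

A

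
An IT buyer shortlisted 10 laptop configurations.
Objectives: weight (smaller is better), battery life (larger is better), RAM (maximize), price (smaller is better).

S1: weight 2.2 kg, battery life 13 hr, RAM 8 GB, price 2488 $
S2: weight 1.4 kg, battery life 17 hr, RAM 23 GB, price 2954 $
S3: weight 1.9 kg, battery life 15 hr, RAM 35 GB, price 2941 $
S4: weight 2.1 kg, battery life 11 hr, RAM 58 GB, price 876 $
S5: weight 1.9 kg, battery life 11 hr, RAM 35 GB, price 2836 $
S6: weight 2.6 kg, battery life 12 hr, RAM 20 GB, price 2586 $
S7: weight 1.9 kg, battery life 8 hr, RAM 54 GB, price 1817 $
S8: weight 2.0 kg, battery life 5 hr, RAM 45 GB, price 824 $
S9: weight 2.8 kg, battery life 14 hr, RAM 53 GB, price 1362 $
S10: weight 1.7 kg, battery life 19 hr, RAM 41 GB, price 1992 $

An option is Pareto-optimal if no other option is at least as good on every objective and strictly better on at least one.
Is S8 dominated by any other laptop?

No

S1: worse on weight (2.2 vs 2.0).
S2: worse on RAM (23 vs 45).
S3: worse on RAM (35 vs 45).
S4: worse on weight (2.1 vs 2.0).
S5: worse on RAM (35 vs 45).
S6: worse on weight (2.6 vs 2.0).
S7: worse on price (1817 vs 824).
S9: worse on weight (2.8 vs 2.0).
S10: worse on RAM (41 vs 45).
No option is at least as good as S8 on every objective and strictly better on one.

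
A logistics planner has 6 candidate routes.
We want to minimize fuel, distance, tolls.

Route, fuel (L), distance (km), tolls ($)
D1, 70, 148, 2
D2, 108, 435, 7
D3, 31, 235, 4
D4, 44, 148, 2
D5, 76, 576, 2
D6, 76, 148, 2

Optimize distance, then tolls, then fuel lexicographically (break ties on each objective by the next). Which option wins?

D4

First minimize distance: best is 148, kept {D1, D4, D6}.
Then minimize tolls: best is 2, kept {D1, D4, D6}.
Then minimize fuel: best is 44, kept {D4}.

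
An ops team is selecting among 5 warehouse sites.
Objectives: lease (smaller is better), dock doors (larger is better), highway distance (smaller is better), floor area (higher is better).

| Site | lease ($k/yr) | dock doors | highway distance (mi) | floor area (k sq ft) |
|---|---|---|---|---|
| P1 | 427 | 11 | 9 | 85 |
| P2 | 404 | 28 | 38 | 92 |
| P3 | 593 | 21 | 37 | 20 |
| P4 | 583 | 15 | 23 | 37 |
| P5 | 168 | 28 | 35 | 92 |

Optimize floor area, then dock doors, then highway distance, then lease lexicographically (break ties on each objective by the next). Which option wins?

P5

First maximize floor area: best is 92, kept {P2, P5}.
Then maximize dock doors: best is 28, kept {P2, P5}.
Then minimize highway distance: best is 35, kept {P5}.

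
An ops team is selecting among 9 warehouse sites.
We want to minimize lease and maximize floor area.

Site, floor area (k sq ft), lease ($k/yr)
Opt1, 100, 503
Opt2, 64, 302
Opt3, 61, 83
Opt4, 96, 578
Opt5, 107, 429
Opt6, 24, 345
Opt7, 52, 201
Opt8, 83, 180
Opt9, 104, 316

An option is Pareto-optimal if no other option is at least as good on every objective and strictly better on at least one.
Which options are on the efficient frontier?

Opt1: dominated by Opt5 (floor area 107≥100, lease 429≤503).
Opt2: dominated by Opt8 (floor area 83≥64, lease 180≤302).
Opt3: not dominated (best lease).
Opt4: dominated by Opt1 (floor area 100≥96, lease 503≤578).
Opt5: not dominated (best floor area).
Opt6: dominated by Opt2 (floor area 64≥24, lease 302≤345).
Opt7: dominated by Opt3 (floor area 61≥52, lease 83≤201).
Opt8: not dominated.
Opt9: not dominated.

Opt3, Opt5, Opt8, Opt9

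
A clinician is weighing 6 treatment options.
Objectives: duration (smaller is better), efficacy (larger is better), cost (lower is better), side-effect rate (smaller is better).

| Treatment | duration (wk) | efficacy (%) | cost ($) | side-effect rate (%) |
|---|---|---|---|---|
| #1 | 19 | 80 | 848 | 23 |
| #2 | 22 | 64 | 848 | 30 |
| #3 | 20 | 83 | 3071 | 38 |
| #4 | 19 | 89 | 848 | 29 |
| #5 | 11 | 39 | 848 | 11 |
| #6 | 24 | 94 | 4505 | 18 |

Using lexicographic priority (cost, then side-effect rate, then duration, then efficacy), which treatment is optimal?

First minimize cost: best is 848, kept {#1, #2, #4, #5}.
Then minimize side-effect rate: best is 11, kept {#5}.

#5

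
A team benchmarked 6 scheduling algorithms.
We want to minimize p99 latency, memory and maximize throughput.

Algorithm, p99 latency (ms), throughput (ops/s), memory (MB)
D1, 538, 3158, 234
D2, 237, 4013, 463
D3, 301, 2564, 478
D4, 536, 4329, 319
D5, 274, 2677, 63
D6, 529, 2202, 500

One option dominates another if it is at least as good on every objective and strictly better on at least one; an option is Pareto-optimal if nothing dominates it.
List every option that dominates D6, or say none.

D2, D3, D5

D2: p99 latency 237≤529, throughput 4013≥2202, memory 463≤500 — dominates D6.
D3: p99 latency 301≤529, throughput 2564≥2202, memory 478≤500 — dominates D6.
D5: p99 latency 274≤529, throughput 2677≥2202, memory 63≤500 — dominates D6.
Others (D1, D4) are each worse than D6 on at least one objective.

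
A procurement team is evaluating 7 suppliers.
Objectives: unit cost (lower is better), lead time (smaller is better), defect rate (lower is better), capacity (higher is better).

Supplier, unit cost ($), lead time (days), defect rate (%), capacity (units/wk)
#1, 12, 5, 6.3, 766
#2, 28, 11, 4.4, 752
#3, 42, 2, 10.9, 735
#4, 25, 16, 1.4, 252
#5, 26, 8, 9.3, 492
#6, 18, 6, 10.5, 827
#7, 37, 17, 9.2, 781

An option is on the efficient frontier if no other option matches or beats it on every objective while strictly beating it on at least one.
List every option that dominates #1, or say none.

none

#2: worse on unit cost (28 vs 12).
#3: worse on unit cost (42 vs 12).
#4: worse on unit cost (25 vs 12).
#5: worse on unit cost (26 vs 12).
#6: worse on unit cost (18 vs 12).
#7: worse on unit cost (37 vs 12).
No option dominates #1.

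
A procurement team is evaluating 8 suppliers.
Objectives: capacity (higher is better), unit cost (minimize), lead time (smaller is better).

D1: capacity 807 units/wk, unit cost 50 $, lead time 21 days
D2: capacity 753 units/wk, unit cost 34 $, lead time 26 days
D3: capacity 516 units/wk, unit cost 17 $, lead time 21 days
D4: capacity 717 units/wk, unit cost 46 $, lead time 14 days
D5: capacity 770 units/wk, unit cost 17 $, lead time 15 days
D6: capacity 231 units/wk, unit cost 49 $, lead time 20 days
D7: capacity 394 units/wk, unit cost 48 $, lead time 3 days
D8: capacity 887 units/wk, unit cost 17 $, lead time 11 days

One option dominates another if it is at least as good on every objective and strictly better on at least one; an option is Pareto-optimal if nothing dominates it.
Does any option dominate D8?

No

D1: worse on capacity (807 vs 887).
D2: worse on capacity (753 vs 887).
D3: worse on capacity (516 vs 887).
D4: worse on capacity (717 vs 887).
D5: worse on capacity (770 vs 887).
D6: worse on capacity (231 vs 887).
D7: worse on capacity (394 vs 887).
No option is at least as good as D8 on every objective and strictly better on one.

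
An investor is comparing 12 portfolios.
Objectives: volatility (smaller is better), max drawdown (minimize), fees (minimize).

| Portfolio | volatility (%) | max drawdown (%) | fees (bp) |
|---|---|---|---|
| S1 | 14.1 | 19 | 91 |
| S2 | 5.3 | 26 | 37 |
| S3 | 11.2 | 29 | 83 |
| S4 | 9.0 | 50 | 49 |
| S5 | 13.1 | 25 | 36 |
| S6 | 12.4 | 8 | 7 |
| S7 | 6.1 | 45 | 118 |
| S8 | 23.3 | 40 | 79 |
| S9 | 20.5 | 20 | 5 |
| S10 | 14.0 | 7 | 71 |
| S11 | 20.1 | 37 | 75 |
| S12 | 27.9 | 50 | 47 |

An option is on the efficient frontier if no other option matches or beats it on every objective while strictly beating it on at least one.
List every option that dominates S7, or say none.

S2: volatility 5.3≤6.1, max drawdown 26≤45, fees 37≤118 — dominates S7.
Others (S1, S3, S4, S5, S6, S8, S9, S10, S11, S12) are each worse than S7 on at least one objective.

S2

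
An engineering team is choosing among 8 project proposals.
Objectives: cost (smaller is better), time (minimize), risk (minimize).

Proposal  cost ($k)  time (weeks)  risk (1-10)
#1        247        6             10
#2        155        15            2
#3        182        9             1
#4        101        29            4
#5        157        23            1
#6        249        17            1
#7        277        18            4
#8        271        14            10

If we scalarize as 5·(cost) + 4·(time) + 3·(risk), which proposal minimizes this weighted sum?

#4

#1: 5·247 + 4·6 + 3·10 = 1289
#2: 5·155 + 4·15 + 3·2 = 841
#3: 5·182 + 4·9 + 3·1 = 949
#4: 5·101 + 4·29 + 3·4 = 633
#5: 5·157 + 4·23 + 3·1 = 880
#6: 5·249 + 4·17 + 3·1 = 1316
#7: 5·277 + 4·18 + 3·4 = 1469
#8: 5·271 + 4·14 + 3·10 = 1441
Lowest: #4 at 633.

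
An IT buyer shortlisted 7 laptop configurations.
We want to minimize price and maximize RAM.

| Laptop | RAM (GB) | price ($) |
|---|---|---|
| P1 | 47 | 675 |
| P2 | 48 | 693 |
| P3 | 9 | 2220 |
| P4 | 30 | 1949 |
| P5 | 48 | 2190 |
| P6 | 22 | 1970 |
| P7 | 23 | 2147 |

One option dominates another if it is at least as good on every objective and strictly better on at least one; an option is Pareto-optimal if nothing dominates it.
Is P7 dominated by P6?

P6 vs P7: P6 is worse on RAM (22 vs 23), so it does not dominate P7.

No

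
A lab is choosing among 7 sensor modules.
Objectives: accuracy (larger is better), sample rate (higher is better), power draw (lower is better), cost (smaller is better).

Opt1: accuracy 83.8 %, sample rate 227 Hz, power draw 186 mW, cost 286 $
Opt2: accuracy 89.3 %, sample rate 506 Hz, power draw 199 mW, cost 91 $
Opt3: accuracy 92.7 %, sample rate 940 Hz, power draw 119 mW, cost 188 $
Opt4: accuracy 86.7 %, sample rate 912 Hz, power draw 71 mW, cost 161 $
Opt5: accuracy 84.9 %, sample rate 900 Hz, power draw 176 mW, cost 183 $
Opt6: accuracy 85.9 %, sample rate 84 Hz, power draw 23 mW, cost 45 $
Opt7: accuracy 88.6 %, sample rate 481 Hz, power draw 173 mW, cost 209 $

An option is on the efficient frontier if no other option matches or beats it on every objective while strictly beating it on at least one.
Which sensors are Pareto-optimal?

Opt2, Opt3, Opt4, Opt6

Opt1: dominated by Opt3 (accuracy 92.7≥83.8, sample rate 940≥227, power draw 119≤186, cost 188≤286).
Opt2: not dominated.
Opt3: not dominated (best accuracy).
Opt4: not dominated.
Opt5: dominated by Opt4 (accuracy 86.7≥84.9, sample rate 912≥900, power draw 71≤176, cost 161≤183).
Opt6: not dominated (best power draw).
Opt7: dominated by Opt3 (accuracy 92.7≥88.6, sample rate 940≥481, power draw 119≤173, cost 188≤209).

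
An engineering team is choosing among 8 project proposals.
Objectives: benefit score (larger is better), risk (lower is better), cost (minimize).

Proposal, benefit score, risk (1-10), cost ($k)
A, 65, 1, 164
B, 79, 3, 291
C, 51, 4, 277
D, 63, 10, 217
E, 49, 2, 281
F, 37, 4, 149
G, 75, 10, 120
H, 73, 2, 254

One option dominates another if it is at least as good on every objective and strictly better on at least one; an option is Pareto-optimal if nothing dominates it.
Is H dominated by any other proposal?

A: worse on benefit score (65 vs 73).
B: worse on risk (3 vs 2).
C: worse on benefit score (51 vs 73).
D: worse on benefit score (63 vs 73).
E: worse on benefit score (49 vs 73).
F: worse on benefit score (37 vs 73).
G: worse on risk (10 vs 2).
No option is at least as good as H on every objective and strictly better on one.

No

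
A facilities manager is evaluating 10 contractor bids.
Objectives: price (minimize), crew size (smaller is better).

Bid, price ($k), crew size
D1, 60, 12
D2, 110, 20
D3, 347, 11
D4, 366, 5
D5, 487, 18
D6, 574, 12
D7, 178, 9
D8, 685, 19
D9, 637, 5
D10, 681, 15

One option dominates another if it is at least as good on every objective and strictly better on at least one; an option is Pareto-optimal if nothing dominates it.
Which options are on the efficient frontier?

D1: not dominated (best price).
D2: dominated by D1 (price 60≤110, crew size 12≤20).
D3: dominated by D7 (price 178≤347, crew size 9≤11).
D4: not dominated.
D5: dominated by D1 (price 60≤487, crew size 12≤18).
D6: dominated by D1 (price 60≤574, crew size 12≤12).
D7: not dominated.
D8: dominated by D1 (price 60≤685, crew size 12≤19).
D9: dominated by D4 (price 366≤637, crew size 5≤5).
D10: dominated by D1 (price 60≤681, crew size 12≤15).

D1, D4, D7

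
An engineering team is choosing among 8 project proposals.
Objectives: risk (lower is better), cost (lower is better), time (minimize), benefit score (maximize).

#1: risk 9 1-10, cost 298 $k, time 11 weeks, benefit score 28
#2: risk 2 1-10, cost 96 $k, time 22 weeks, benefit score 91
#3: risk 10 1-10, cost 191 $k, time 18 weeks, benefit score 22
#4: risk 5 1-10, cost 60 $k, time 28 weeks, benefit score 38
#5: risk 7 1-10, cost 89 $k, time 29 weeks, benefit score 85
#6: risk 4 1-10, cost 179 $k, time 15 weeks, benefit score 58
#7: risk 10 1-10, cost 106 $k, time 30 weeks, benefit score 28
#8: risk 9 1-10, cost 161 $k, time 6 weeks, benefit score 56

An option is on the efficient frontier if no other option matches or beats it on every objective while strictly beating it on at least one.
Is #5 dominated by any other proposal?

#1: worse on risk (9 vs 7).
#2: worse on cost (96 vs 89).
#3: worse on risk (10 vs 7).
#4: worse on benefit score (38 vs 85).
#6: worse on cost (179 vs 89).
#7: worse on risk (10 vs 7).
#8: worse on risk (9 vs 7).
No option is at least as good as #5 on every objective and strictly better on one.

No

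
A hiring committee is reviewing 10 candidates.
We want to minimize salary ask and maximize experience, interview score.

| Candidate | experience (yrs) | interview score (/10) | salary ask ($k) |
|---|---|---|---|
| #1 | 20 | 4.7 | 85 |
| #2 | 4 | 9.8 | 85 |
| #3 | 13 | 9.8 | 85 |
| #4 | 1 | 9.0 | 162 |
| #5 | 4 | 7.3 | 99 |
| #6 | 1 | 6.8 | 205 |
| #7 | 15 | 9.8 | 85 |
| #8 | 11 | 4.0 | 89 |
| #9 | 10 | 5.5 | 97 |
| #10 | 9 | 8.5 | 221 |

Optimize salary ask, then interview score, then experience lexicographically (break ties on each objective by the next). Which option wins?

#7

First minimize salary ask: best is 85, kept {#1, #2, #3, #7}.
Then maximize interview score: best is 9.8, kept {#2, #3, #7}.
Then maximize experience: best is 15, kept {#7}.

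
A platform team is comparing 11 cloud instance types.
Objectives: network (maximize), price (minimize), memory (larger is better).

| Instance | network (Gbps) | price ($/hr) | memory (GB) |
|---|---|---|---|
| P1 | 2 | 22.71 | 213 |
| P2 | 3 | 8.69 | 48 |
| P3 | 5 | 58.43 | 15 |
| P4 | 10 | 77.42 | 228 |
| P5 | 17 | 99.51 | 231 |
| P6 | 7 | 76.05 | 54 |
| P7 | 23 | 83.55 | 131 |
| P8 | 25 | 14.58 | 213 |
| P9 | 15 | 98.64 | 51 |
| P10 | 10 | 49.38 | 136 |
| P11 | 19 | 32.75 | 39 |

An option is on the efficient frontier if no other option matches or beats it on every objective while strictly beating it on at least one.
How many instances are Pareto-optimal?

4

P1: dominated by P8 (network 25≥2, price 14.58≤22.71, memory 213≥213).
P2: not dominated (best price).
P3: dominated by P8 (network 25≥5, price 14.58≤58.43, memory 213≥15).
P4: not dominated.
P5: not dominated (best memory).
P6: dominated by P8 (network 25≥7, price 14.58≤76.05, memory 213≥54).
P7: dominated by P8 (network 25≥23, price 14.58≤83.55, memory 213≥131).
P8: not dominated (best network).
P9: dominated by P7 (network 23≥15, price 83.55≤98.64, memory 131≥51).
P10: dominated by P8 (network 25≥10, price 14.58≤49.38, memory 213≥136).
P11: dominated by P8 (network 25≥19, price 14.58≤32.75, memory 213≥39).
Pareto-optimal: P2, P4, P5, P8 → 4.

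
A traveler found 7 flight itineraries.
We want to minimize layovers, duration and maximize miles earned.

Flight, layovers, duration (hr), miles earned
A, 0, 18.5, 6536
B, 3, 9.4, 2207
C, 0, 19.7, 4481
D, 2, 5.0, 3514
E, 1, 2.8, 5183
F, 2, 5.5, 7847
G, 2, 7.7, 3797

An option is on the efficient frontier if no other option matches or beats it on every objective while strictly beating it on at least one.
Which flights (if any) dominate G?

E: layovers 1≤2, duration 2.8≤7.7, miles earned 5183≥3797 — dominates G.
F: layovers 2≤2, duration 5.5≤7.7, miles earned 7847≥3797 — dominates G.
Others (A, B, C, D) are each worse than G on at least one objective.

E, F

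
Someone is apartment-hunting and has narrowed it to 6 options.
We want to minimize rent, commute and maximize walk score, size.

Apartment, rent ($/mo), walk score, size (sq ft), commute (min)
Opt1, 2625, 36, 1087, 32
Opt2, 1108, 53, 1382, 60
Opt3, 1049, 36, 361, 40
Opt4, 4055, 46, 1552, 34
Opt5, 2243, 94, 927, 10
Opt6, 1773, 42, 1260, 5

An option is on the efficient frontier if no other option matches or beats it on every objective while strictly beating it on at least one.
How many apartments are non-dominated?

Opt1: dominated by Opt6 (rent 1773≤2625, walk score 42≥36, size 1260≥1087, commute 5≤32).
Opt2: not dominated.
Opt3: not dominated (best rent).
Opt4: not dominated (best size).
Opt5: not dominated (best walk score).
Opt6: not dominated (best commute).
Pareto-optimal: Opt2, Opt3, Opt4, Opt5, Opt6 → 5.

5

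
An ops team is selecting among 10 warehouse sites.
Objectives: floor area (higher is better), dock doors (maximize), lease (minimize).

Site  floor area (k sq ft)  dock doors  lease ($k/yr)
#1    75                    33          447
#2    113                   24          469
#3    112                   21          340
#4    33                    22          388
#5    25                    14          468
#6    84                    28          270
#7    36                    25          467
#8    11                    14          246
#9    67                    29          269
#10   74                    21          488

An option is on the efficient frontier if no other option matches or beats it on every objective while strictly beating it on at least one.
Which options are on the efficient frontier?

#1, #2, #3, #6, #8, #9

#1: not dominated (best dock doors).
#2: not dominated (best floor area).
#3: not dominated.
#4: dominated by #6 (floor area 84≥33, dock doors 28≥22, lease 270≤388).
#5: dominated by #1 (floor area 75≥25, dock doors 33≥14, lease 447≤468).
#6: not dominated.
#7: dominated by #1 (floor area 75≥36, dock doors 33≥25, lease 447≤467).
#8: not dominated (best lease).
#9: not dominated.
#10: dominated by #1 (floor area 75≥74, dock doors 33≥21, lease 447≤488).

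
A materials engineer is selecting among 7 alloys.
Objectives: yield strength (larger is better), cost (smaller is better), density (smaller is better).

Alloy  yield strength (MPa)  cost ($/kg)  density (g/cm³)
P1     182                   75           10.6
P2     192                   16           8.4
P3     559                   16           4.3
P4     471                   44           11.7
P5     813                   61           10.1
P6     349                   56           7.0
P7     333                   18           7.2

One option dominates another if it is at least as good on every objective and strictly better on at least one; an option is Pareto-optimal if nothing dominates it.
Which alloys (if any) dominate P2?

P3: yield strength 559≥192, cost 16≤16, density 4.3≤8.4 — dominates P2.
Others (P1, P4, P5, P6, P7) are each worse than P2 on at least one objective.

P3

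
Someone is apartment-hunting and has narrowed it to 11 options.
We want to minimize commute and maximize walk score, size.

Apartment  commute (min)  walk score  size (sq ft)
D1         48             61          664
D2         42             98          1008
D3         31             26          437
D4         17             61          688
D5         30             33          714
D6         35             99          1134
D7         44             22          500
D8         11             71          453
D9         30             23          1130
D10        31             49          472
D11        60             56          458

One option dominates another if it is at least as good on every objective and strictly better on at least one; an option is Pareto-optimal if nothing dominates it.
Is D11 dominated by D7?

No

D7 vs D11: D7 is worse on walk score (22 vs 56), so it does not dominate D11.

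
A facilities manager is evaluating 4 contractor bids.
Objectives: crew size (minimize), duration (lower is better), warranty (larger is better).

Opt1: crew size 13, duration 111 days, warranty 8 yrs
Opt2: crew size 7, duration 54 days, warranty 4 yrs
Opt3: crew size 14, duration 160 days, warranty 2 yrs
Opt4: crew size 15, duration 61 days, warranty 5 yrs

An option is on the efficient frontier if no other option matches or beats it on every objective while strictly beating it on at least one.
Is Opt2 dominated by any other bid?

No

Opt1: worse on crew size (13 vs 7).
Opt3: worse on crew size (14 vs 7).
Opt4: worse on crew size (15 vs 7).
No option is at least as good as Opt2 on every objective and strictly better on one.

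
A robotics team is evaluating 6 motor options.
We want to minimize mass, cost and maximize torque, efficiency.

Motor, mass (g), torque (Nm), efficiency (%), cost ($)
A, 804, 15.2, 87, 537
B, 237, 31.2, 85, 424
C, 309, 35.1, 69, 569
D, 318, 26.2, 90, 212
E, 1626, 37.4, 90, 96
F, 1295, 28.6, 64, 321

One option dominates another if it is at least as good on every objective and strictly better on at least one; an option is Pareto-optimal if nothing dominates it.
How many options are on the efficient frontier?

A: dominated by D (mass 318≤804, torque 26.2≥15.2, efficiency 90≥87, cost 212≤537).
B: not dominated (best mass).
C: not dominated.
D: not dominated.
E: not dominated (best torque).
F: not dominated.
Pareto-optimal: B, C, D, E, F → 5.

5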